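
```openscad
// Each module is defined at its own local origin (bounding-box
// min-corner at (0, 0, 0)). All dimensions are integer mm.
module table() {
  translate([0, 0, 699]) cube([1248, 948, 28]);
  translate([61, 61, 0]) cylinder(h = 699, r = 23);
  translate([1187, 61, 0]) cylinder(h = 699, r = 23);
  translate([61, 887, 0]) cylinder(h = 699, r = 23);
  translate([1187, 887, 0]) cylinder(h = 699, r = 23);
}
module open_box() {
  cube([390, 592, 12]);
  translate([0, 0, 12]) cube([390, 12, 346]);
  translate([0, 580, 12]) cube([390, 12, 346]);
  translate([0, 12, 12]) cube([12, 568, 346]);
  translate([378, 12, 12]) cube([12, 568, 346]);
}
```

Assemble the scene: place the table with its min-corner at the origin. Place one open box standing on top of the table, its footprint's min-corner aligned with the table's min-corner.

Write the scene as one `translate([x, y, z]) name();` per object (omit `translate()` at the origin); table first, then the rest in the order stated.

table();
translate([0, 0, 727]) open_box();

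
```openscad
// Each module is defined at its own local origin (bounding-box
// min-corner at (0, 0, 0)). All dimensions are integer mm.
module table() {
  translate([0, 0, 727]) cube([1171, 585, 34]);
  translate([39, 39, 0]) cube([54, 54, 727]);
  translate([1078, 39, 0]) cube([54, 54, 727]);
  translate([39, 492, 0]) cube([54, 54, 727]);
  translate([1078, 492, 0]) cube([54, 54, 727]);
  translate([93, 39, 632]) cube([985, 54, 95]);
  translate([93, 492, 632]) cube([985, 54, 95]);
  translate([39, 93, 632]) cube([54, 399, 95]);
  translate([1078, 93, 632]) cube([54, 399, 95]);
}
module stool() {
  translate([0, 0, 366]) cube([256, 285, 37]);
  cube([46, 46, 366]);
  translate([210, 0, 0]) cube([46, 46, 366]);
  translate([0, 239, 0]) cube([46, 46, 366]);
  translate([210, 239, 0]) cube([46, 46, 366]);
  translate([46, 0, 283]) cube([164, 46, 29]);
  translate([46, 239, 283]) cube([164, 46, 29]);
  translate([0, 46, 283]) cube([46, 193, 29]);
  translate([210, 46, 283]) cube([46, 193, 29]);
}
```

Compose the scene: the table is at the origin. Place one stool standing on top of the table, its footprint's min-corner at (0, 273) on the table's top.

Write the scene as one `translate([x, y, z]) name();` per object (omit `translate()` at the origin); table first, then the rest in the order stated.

table();
translate([0, 273, 761]) stool();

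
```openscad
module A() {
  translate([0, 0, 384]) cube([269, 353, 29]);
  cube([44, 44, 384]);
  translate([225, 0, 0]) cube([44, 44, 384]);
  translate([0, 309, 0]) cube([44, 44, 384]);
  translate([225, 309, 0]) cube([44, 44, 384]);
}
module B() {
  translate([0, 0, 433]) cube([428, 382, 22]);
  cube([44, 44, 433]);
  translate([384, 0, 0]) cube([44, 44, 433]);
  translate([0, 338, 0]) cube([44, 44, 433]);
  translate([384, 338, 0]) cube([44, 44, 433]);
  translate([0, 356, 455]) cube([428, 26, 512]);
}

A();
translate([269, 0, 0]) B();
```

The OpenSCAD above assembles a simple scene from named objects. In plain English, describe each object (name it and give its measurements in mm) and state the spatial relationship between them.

A is a simple wooden stool: a rectangular seat 269 mm (x) by 353 mm (y), 29 mm thick, top face at z = 413 mm, on four square legs, each 44×44 mm in cross-section. The legs rest on z = 0, each flush with a corner of the seat.

B is a chair. The seat is a 428×382×22 mm slab with its top at z = 455 mm, on four 44×44 mm corner legs (flush with the seat edges, standing on z = 0). A flat backrest 26 mm thick, 512 mm tall, spans the full seat width and rises from the seat top along its +y edge, rear face flush with the rear of the seat.

The chair is against the stool's +x side, with their −y faces flush.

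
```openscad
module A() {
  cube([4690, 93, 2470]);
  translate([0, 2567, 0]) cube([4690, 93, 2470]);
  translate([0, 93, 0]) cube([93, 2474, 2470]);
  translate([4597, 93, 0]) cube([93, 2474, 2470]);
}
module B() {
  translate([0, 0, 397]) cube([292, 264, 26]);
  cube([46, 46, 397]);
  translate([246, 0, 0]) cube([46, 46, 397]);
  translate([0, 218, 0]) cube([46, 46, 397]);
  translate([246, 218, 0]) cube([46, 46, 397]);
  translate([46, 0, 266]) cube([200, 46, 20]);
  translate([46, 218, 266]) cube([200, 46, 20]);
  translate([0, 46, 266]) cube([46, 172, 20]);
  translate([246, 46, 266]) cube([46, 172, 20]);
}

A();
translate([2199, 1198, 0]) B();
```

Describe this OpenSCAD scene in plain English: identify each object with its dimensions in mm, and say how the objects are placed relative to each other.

A is a box-shaped house frame (walls only): outside footprint 4690×2660 mm, wall height 2470 mm, wall thickness 93 mm. The two y-facing walls run the full x-width; the two x-facing walls fit between the inner faces of the y-facing walls.

B is a four-legged stool. The seat is a 292×264×26 mm slab whose top surface is at z = 423 mm; four square legs, each 46×46 mm in cross-section, run from the floor (z = 0) to the underside of the seat, each flush with a corner of the seat. Four stretchers, 46 mm wide and 20 mm tall, connect adjacent legs with their undersides at z = 266 mm, each running between the inner faces of the legs it joins and aligned with the legs' outer faces on the other axis.

The stool sits inside the house frame, centred.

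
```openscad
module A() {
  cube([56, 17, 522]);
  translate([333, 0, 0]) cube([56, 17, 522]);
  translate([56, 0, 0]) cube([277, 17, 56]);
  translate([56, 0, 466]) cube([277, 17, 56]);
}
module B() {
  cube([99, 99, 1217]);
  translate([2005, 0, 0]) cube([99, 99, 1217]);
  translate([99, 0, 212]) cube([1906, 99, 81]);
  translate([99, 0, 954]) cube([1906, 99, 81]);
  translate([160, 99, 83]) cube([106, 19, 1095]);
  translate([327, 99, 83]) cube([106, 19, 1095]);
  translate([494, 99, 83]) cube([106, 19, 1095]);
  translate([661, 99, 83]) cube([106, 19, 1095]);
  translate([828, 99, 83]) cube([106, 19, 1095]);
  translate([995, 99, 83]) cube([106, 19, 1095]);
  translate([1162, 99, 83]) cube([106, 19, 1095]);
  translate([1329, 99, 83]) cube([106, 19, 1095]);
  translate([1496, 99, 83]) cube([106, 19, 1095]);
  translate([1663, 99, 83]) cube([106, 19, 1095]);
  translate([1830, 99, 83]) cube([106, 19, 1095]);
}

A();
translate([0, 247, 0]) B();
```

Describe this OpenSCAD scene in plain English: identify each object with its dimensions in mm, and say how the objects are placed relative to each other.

A is a picture frame with a 277×410 mm rectangular opening (x by z) and a uniform 56 mm border on every side. Frame depth is 17 mm along y. It is built from two vertical stiles running the full outside height and two horizontal rails spanning the gap between the stiles.

B is a fence section. Two 99×99 mm posts, 1217 mm tall, stand on the floor with a clear span of 1906 mm between their inner faces. Two horizontal rails of 99×81 mm section span the gap between the posts with their undersides at z = 212 mm and z = 954 mm, flush with the posts' −y face. 11 pickets, each 106 mm wide, 19 mm thick and 1095 mm tall, are fixed to the +y face of the rails with their bottoms at z = 83 mm, evenly spaced across the span with equal gaps (rounded down to the nearest mm) at the −x end and between each pair — any rounding remainder accumulates at the +x end.

The fence section is on the floor beside the picture frame on its +y side.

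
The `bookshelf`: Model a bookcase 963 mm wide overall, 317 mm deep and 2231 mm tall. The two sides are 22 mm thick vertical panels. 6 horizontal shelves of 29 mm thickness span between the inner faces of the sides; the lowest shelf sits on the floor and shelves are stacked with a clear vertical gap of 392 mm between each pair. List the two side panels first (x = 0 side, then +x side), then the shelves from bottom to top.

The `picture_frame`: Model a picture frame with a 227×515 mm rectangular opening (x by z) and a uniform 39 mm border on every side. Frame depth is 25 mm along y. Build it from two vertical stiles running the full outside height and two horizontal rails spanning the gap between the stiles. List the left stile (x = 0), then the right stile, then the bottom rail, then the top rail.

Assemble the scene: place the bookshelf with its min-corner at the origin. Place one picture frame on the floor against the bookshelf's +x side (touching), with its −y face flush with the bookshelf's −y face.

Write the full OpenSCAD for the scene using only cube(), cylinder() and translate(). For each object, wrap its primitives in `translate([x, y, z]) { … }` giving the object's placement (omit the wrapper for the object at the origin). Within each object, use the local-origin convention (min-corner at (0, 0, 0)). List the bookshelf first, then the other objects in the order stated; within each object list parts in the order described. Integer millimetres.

cube([22, 317, 2231]);
translate([941, 0, 0]) cube([22, 317, 2231]);
translate([22, 0, 0]) cube([919, 317, 29]);
translate([22, 0, 421]) cube([919, 317, 29]);
translate([22, 0, 842]) cube([919, 317, 29]);
translate([22, 0, 1263]) cube([919, 317, 29]);
translate([22, 0, 1684]) cube([919, 317, 29]);
translate([22, 0, 2105]) cube([919, 317, 29]);
translate([963, 0, 0]) {
  cube([39, 25, 593]);
  translate([266, 0, 0]) cube([39, 25, 593]);
  translate([39, 0, 0]) cube([227, 25, 39]);
  translate([39, 0, 554]) cube([227, 25, 39]);
}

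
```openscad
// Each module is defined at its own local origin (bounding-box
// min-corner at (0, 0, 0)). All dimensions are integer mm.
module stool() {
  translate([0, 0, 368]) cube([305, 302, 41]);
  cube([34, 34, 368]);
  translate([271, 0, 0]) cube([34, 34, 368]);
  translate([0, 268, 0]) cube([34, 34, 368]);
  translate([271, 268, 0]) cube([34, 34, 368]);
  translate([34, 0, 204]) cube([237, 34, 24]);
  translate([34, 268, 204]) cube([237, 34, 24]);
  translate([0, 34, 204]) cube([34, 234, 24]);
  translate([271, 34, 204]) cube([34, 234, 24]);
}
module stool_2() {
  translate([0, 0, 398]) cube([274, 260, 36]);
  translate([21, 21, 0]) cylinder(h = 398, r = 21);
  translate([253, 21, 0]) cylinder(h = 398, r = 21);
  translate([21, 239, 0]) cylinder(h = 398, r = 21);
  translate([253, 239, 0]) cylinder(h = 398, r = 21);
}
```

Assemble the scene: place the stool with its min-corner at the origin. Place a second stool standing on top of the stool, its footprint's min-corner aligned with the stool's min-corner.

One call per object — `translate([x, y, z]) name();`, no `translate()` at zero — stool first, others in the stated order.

stool();
translate([0, 0, 409]) stool_2();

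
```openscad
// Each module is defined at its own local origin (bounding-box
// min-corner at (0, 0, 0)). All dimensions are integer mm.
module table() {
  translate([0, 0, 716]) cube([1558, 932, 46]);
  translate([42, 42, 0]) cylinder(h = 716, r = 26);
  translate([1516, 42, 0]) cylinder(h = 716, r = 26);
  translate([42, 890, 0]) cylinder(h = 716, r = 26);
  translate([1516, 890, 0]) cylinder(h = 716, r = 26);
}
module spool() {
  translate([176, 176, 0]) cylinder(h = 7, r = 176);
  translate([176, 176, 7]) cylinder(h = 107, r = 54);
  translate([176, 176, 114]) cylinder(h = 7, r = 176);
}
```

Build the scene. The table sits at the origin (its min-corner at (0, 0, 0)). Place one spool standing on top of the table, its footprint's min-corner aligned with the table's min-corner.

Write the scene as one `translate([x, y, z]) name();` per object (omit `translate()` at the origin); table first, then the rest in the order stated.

table();
translate([0, 0, 762]) spool();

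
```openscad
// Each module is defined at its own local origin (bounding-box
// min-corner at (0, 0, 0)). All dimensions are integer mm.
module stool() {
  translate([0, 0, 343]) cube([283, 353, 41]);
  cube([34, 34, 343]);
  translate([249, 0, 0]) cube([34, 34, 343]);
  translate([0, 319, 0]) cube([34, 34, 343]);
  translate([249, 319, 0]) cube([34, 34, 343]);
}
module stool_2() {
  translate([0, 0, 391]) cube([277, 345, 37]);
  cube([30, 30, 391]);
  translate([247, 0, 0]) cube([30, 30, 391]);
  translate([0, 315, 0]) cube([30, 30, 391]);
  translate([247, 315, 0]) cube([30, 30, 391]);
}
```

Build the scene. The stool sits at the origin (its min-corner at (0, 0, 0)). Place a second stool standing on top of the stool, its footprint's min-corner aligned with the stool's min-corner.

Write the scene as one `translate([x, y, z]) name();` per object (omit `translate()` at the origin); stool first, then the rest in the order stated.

stool();
translate([0, 0, 384]) stool_2();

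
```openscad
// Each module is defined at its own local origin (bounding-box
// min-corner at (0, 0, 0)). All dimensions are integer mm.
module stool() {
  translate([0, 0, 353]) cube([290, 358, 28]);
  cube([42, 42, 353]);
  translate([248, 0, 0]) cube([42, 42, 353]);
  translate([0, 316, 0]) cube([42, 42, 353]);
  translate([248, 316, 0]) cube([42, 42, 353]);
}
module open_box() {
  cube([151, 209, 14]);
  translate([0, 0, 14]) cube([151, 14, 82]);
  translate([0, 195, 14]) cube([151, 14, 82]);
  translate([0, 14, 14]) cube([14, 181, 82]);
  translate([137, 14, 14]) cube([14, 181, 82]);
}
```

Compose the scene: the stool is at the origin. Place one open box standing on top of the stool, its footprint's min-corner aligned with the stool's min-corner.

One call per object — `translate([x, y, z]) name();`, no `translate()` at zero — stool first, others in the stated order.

stool();
translate([0, 0, 381]) open_box();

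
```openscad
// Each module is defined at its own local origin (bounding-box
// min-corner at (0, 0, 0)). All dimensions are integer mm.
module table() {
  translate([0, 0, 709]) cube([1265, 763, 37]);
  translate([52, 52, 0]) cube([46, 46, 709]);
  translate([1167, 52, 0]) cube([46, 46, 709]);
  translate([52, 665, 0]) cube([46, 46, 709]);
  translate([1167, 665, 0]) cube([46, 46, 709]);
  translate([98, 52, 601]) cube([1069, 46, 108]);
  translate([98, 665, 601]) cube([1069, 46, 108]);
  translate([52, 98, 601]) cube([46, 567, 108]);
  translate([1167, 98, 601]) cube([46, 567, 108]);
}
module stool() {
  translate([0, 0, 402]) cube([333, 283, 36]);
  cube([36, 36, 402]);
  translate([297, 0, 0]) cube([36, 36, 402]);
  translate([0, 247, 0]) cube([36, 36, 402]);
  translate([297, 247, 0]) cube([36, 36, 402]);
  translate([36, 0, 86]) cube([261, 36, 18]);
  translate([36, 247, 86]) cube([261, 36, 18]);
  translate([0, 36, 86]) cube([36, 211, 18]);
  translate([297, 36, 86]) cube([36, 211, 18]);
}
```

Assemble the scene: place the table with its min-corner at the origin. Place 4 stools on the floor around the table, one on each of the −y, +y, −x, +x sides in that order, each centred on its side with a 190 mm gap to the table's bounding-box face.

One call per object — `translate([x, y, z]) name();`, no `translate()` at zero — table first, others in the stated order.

table();
translate([466, -473, 0]) stool();
translate([466, 953, 0]) stool();
translate([-523, 240, 0]) stool();
translate([1455, 240, 0]) stool();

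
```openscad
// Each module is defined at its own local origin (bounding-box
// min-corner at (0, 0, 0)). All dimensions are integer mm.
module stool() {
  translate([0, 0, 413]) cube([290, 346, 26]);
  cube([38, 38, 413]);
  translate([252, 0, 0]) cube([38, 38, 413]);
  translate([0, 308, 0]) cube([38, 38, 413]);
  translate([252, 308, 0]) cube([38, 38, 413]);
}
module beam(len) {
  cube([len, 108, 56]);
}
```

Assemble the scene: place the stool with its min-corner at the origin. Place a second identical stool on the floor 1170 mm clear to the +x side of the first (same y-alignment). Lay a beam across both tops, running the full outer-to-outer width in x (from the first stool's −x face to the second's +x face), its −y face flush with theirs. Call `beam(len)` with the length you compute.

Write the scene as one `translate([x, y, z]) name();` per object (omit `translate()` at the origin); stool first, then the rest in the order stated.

stool();
translate([1460, 0, 0]) stool();
translate([0, 0, 439]) beam(1750);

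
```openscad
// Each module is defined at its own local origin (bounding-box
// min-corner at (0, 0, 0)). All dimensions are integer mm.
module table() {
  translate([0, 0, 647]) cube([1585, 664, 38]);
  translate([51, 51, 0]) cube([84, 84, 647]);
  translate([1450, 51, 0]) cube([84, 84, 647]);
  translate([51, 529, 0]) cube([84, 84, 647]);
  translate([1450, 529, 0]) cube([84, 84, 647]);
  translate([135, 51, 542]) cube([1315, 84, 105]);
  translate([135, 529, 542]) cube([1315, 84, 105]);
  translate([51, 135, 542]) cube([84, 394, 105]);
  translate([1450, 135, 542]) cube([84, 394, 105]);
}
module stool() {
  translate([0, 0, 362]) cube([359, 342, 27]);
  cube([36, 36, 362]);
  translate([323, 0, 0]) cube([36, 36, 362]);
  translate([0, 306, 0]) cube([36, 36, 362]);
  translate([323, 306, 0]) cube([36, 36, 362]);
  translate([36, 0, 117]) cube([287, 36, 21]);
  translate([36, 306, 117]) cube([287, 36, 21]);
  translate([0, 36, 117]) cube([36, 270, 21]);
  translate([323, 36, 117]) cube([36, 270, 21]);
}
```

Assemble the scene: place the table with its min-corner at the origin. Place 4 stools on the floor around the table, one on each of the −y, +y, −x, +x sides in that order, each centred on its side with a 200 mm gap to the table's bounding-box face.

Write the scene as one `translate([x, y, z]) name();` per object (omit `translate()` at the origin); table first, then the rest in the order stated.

table();
translate([613, -542, 0]) stool();
translate([613, 864, 0]) stool();
translate([-559, 161, 0]) stool();
translate([1785, 161, 0]) stool();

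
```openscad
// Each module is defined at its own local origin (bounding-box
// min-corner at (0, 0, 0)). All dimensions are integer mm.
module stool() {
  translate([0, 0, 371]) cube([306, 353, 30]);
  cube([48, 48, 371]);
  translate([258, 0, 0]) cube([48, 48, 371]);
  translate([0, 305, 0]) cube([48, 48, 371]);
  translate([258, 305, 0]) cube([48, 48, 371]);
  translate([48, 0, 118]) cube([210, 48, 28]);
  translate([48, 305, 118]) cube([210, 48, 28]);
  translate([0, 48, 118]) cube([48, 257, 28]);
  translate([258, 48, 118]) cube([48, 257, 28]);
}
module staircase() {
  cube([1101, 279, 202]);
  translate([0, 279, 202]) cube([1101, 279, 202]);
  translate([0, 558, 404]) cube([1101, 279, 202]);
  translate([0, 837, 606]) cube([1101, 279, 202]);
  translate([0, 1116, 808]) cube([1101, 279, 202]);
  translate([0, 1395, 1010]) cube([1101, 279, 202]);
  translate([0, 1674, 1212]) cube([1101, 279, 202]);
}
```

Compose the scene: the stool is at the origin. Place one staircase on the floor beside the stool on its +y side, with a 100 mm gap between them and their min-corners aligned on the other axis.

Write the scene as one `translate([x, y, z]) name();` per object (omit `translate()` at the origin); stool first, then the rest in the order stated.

stool();
translate([0, 453, 0]) staircase();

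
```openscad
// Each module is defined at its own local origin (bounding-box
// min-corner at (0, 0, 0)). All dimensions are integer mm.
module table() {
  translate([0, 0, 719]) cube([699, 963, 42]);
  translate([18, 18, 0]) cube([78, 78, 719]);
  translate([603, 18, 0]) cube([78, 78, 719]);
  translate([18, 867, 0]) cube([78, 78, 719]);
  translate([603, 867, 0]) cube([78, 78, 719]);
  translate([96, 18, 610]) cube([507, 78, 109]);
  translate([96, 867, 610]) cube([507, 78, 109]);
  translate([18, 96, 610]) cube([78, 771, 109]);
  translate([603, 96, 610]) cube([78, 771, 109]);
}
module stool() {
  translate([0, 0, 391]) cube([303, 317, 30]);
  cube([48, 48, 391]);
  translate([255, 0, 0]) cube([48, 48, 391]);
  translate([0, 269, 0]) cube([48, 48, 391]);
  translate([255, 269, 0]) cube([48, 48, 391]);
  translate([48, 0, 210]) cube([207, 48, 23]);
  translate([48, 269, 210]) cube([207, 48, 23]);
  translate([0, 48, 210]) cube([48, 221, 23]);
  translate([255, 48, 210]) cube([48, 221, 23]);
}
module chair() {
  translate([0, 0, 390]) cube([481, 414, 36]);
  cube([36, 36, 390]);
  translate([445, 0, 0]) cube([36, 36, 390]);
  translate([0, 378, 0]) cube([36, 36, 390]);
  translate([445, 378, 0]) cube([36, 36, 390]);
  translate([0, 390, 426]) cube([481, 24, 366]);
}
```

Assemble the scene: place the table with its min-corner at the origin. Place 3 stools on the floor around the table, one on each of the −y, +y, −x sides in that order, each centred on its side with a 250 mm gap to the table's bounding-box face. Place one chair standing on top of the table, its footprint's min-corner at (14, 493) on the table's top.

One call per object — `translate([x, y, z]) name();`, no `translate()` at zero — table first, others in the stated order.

table();
translate([198, -567, 0]) stool();
translate([198, 1213, 0]) stool();
translate([-553, 323, 0]) stool();
translate([14, 493, 761]) chair();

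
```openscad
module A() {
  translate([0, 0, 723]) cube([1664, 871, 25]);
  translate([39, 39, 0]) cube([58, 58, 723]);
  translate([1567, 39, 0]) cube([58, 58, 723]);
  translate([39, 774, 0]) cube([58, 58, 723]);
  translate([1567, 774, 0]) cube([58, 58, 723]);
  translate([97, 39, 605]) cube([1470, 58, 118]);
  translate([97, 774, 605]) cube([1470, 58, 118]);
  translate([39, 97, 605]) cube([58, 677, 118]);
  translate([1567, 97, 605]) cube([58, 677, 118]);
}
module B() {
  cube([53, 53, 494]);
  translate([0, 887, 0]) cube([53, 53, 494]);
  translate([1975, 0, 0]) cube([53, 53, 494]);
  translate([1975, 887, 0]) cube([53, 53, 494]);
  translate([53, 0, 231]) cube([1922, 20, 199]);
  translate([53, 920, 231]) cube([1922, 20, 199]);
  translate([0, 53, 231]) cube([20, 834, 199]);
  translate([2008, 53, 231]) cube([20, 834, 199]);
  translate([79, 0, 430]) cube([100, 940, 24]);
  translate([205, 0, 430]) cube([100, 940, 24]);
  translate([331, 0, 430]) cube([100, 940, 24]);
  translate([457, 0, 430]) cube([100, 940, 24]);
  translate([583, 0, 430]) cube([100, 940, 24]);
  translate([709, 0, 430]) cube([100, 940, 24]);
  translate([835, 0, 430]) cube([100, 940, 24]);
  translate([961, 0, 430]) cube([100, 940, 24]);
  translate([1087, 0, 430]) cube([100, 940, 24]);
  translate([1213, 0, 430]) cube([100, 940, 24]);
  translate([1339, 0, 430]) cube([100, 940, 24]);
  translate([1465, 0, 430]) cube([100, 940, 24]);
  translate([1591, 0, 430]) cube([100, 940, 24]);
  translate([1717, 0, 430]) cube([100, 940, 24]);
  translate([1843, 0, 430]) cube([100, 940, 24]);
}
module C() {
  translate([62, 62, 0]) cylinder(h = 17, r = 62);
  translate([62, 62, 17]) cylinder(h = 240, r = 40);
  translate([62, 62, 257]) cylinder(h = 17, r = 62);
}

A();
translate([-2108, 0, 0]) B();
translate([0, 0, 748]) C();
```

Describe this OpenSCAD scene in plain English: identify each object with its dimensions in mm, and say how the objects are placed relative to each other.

A is a table with a 1664×871 mm rectangular top, 25 mm thick, top surface at z = 748 mm, supported by four 58×58 mm square legs, each inset 39 mm from the nearest pair of top edges, running from the floor. Four apron rails, 58 mm thick and 118 mm tall, run between adjacent legs with their top edges flush with the underside of the top and their outer faces flush with the legs' outer faces.

B is a bed frame 2028 mm long (x) by 940 mm wide (y). Four 53×53 mm corner posts, 494 mm tall, at the corners of the footprint. Four rails of 20 mm thickness and 199 mm height run between adjacent posts with their undersides at z = 231 mm, their outer faces flush with the outside of the frame (the two x-running rails run between the posts' inner faces; the two y-running rails run between the posts' inner faces). 15 slats, each 100 mm wide (x) and 24 mm thick, lie across the top of the two x-running rails, running the full 940 mm width of the frame in y; the slats are evenly spaced along x between the inner faces of the end posts with equal gaps (rounded down to the nearest mm) at the −x end and between each pair — any rounding remainder accumulates at the +x end.

C is a spool: two coaxial disc flanges of radius 62 mm and thickness 17 mm, joined by a core cylinder of radius 40 mm and height 240 mm. The lower flange rests on z = 0 and the three cylinders share a vertical axis.

The bed frame is on the floor beside the table on its −x side. The spool is on top of the table.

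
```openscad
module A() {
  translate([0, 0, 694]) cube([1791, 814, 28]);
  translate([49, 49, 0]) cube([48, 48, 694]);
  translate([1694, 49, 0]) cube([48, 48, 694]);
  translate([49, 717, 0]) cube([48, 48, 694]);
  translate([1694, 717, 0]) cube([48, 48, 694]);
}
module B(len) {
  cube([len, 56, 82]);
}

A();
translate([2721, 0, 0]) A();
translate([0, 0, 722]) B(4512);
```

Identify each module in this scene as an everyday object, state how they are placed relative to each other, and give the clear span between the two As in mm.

Second table starts at x = 2721; first ends at x = 1791; clear span = 2721 − 1791 = 930 mm.

A is a table. B is a beam. A beam spans the tops of two tables. The clear span between the two tables is 930 mm.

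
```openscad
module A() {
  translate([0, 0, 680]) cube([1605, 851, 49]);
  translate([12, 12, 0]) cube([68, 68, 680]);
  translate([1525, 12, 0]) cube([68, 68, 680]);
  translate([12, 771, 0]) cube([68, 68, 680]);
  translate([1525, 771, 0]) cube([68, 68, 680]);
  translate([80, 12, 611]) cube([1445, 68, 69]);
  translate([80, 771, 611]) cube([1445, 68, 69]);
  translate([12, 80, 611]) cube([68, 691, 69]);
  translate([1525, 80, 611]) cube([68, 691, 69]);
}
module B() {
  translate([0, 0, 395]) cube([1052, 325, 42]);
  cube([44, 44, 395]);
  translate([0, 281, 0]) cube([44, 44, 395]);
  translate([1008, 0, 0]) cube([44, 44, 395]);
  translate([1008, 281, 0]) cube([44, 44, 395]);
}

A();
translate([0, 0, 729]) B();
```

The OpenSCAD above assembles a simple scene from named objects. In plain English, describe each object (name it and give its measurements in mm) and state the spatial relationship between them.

A is a table with a 1605×851 mm rectangular top, 49 mm thick, top surface at z = 729 mm, supported by four 68×68 mm square legs, each inset 12 mm from the nearest pair of top edges, running from the floor. Four apron rails, 68 mm thick and 69 mm tall, run between adjacent legs with their top edges flush with the underside of the top and their outer faces flush with the legs' outer faces.

B is a long wooden bench with a 1052 mm (x) × 325 mm (y) seat, 42 mm thick, its top surface 437 mm above the floor. Four 44 mm square legs at the seat corners, flush with the edges, run from z = 0 to the seat underside.

The bench is on top of the table.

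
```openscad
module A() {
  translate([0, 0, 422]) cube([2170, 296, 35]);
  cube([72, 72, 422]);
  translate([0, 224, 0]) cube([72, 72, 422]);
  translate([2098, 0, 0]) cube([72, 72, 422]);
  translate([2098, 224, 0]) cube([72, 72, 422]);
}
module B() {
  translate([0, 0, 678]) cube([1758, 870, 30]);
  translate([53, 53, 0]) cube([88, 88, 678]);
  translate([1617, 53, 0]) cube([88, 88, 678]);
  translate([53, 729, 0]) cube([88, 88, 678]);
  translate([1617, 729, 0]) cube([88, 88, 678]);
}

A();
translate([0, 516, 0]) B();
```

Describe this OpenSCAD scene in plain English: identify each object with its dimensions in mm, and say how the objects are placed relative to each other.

A is a bench: a 2170×296 mm seat slab, 35 mm thick, top at z = 457 mm, on four 72×72 mm square legs flush with the seat corners and standing on z = 0.

B is a rectangular dining table. The top is 1758×870×30 mm with its upper surface at z = 708 mm. It stands on four 88×88 mm square legs, each inset 53 mm from the nearest pair of top edges, running from the floor to the underside of the top.

The table is on the floor beside the bench on its +y side.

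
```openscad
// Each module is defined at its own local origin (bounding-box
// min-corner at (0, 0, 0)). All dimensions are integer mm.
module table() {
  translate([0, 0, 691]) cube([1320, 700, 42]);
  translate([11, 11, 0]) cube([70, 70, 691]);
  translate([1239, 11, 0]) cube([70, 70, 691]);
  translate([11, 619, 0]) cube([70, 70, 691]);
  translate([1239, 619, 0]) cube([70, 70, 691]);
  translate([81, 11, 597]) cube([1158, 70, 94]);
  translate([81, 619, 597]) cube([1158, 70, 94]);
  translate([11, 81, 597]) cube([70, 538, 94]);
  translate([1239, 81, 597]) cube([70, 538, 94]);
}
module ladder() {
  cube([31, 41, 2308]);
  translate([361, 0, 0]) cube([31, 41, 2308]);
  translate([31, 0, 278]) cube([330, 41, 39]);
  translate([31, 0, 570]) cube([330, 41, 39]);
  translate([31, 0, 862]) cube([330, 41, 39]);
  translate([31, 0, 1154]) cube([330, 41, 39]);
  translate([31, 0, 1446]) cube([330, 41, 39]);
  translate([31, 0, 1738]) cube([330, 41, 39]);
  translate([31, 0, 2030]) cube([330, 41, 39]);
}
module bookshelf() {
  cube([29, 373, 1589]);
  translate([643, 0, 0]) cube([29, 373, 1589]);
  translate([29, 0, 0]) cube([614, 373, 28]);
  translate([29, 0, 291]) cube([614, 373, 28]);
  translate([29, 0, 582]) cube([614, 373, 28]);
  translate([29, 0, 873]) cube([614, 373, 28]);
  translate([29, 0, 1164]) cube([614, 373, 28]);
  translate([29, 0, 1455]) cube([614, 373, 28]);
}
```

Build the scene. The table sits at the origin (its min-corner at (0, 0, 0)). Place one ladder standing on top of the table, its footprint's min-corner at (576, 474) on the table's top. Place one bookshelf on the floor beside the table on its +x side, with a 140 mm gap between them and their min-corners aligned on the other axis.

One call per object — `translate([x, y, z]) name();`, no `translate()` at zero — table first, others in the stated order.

table();
translate([576, 474, 733]) ladder();
translate([1460, 0, 0]) bookshelf();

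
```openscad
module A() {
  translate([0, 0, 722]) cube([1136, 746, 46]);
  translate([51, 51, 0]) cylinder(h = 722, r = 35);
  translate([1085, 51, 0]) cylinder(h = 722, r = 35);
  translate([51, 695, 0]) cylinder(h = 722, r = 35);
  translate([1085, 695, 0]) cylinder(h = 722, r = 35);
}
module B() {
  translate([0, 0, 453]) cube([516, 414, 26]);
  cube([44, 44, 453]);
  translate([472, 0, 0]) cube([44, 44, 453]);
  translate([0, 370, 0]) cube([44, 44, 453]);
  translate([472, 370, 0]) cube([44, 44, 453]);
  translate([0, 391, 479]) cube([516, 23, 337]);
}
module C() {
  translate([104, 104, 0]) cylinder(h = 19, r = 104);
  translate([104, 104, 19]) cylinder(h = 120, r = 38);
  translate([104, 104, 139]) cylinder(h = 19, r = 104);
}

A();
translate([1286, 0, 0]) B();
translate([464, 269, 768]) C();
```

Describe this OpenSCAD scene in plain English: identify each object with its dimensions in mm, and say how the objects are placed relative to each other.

A is a table: top 1136 mm (x) × 746 mm (y), 46 mm thick, upper face at z = 768 mm, on four round legs of 70 mm diameter, each leg's bounding box inset 16 mm from the nearest pair of top edges, running from z = 0 to the bottom of the top.

B is a chair: 516×414 mm seat, 26 mm thick, top at z = 479 mm, on four 44 mm square corner legs flush with the seat edges. A 23 mm thick backrest slab spans the full seat width, extending 337 mm above the seat top, its back face flush with the seat's +y edge.

C is a spool: two coaxial disc flanges of radius 104 mm and thickness 19 mm, joined by a core cylinder of radius 38 mm and height 120 mm. The lower flange rests on z = 0 and the three cylinders share a vertical axis.

The chair is on the floor beside the table on its +x side. The spool is on top of the table, centred.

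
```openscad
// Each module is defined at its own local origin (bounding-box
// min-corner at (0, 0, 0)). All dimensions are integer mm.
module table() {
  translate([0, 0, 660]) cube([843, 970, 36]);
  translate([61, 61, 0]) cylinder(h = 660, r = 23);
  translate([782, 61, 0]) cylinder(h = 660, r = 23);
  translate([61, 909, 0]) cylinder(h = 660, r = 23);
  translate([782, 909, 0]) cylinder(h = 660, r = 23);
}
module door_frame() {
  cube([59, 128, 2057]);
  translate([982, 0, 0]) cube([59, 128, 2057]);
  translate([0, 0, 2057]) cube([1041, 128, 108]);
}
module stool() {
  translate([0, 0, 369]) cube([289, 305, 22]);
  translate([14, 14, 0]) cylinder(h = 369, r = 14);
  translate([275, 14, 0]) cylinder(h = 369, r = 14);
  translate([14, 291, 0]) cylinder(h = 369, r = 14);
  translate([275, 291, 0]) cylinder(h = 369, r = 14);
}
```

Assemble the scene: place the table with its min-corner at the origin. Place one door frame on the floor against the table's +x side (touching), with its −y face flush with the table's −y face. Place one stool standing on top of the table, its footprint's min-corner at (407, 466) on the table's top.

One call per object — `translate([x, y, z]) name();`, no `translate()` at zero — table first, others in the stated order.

table();
translate([843, 0, 0]) door_frame();
translate([407, 466, 696]) stool();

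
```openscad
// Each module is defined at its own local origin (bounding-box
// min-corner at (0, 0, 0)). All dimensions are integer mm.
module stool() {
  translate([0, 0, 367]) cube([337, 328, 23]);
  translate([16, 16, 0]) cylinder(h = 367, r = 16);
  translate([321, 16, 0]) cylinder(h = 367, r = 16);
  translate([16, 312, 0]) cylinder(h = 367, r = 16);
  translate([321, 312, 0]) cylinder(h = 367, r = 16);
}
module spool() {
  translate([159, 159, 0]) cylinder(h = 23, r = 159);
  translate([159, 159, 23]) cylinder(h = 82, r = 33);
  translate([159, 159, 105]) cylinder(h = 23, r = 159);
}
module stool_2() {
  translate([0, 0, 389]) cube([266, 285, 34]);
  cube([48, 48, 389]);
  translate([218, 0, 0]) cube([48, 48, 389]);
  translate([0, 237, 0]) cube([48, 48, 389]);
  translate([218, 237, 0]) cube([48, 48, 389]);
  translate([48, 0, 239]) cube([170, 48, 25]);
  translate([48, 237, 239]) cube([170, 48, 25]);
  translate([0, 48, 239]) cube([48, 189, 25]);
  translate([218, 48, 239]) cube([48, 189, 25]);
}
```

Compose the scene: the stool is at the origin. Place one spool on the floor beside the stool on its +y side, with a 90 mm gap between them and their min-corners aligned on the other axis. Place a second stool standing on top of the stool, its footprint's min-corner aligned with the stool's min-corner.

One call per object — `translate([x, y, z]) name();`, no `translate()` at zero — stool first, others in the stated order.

stool();
translate([0, 418, 0]) spool();
translate([0, 0, 390]) stool_2();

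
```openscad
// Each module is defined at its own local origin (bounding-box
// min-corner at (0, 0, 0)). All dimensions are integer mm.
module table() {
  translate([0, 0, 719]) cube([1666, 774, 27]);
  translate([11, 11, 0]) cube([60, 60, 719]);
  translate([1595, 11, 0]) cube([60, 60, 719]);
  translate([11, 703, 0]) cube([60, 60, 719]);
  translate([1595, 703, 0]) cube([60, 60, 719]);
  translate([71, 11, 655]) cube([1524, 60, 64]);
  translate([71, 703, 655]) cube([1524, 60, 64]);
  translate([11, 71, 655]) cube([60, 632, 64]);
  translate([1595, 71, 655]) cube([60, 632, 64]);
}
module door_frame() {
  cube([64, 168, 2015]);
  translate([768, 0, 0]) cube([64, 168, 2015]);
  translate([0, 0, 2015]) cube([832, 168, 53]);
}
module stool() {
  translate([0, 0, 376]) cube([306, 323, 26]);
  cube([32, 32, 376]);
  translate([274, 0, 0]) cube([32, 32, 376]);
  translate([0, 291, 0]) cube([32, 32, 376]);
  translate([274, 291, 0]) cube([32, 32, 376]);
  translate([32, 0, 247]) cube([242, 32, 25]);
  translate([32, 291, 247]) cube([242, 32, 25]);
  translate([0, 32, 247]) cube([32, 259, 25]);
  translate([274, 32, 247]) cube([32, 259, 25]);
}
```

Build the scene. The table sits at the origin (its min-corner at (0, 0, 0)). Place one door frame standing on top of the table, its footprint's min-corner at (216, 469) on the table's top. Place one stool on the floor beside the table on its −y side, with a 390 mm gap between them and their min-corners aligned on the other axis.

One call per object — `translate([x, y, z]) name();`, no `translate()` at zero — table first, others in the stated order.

table();
translate([216, 469, 746]) door_frame();
translate([0, -713, 0]) stool();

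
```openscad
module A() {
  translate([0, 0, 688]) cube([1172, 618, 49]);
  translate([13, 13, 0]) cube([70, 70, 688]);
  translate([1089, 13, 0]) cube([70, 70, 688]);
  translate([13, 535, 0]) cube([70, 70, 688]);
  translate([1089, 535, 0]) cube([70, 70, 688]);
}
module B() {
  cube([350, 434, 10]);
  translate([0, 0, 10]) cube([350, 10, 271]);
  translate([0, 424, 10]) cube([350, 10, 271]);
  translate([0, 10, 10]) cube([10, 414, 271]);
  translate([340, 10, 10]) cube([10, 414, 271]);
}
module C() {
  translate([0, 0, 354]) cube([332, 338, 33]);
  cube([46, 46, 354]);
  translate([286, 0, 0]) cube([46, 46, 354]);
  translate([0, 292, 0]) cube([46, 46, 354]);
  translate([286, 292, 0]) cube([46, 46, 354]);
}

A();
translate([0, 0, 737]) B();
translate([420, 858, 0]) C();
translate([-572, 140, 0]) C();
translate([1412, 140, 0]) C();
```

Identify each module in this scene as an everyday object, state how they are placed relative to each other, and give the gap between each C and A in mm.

A is a table. B is an open box. C is a stool. The open box is on top of the table. Three stools sit around the table at the +y, −x, +x sides. The gap between each stool and the table is 240 mm.

Each stool's nearest face is 240 mm from the table's bounding box.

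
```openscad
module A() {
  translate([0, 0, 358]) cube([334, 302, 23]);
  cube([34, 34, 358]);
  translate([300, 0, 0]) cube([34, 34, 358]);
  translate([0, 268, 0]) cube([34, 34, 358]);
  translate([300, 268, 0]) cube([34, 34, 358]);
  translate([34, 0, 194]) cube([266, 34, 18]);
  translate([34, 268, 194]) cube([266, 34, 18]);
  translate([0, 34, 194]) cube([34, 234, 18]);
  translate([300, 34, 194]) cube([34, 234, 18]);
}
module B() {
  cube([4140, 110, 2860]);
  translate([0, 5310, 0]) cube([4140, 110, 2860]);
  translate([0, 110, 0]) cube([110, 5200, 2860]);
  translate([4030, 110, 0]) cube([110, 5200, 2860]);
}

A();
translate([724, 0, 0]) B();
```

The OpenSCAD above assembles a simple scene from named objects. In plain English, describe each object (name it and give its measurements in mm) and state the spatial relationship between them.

A is a four-legged stool. The seat is a 334×302×23 mm slab whose top surface is at z = 381 mm; four square legs, each 34×34 mm in cross-section, run from the floor (z = 0) to the underside of the seat, each flush with a corner of the seat. Four stretchers, 34 mm wide and 18 mm tall, connect adjacent legs with their undersides at z = 194 mm, each running between the inner faces of the legs it joins and aligned with the legs' outer faces on the other axis.

B is the wall frame of a small rectangular building: four walls, each 2860 mm tall and 110 mm thick, enclosing a footprint 4140 mm (x) by 5420 mm (y) outside-to-outside, with no floor or roof. The front and back walls (the −y and +y sides) span the full width; the two side walls fit between them.

The house frame is on the floor beside the stool on its +x side.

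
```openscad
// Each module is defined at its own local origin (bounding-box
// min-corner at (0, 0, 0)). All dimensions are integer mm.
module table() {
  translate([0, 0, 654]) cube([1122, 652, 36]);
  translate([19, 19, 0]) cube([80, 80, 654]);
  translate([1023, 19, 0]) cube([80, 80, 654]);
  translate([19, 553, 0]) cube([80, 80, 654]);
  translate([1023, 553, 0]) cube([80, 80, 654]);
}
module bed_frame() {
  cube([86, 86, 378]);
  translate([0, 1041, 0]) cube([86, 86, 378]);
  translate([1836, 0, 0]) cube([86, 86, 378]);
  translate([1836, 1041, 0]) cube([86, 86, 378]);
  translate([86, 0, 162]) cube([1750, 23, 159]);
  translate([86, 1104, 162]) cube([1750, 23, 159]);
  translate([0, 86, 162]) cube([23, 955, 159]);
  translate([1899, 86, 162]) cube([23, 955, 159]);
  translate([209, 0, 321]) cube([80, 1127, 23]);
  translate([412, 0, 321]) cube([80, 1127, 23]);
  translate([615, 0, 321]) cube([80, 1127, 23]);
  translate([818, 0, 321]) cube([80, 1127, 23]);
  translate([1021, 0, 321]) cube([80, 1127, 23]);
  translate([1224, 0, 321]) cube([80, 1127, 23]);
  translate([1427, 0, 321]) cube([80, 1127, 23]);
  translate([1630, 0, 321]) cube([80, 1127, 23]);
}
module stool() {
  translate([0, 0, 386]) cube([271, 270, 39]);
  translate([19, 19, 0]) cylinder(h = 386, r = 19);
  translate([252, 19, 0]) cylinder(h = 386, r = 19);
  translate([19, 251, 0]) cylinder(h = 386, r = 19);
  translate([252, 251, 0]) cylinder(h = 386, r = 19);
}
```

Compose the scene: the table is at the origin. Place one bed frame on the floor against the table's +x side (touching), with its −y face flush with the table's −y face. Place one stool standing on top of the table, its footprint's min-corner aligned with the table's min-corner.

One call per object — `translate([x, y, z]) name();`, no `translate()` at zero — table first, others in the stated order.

table();
translate([1122, 0, 0]) bed_frame();
translate([0, 0, 690]) stool();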